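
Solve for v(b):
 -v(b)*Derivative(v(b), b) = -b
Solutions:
 v(b) = -sqrt(C1 + b^2)
 v(b) = sqrt(C1 + b^2)


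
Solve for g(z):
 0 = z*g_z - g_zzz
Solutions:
 g(z) = C1 + Integral(C2*airyai(z) + C3*airybi(z), z)


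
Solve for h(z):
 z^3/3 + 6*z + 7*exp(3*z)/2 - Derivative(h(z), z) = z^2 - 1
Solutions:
 h(z) = C1 + z^4/12 - z^3/3 + 3*z^2 + z + 7*exp(3*z)/6


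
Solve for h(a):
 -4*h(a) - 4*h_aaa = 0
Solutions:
 h(a) = C3*exp(-a) + (C1*sin(sqrt(3)*a/2) + C2*cos(sqrt(3)*a/2))*exp(a/2)


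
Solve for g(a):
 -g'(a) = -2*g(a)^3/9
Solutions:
 g(a) = -3*sqrt(2)*sqrt(-1/(C1 + 2*a))/2
 g(a) = 3*sqrt(2)*sqrt(-1/(C1 + 2*a))/2


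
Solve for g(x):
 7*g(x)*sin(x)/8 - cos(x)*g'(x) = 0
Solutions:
 g(x) = C1/cos(x)^(7/8)


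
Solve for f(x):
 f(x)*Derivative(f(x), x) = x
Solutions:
 f(x) = -sqrt(C1 + x^2)
 f(x) = sqrt(C1 + x^2)


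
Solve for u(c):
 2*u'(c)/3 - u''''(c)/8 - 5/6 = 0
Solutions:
 u(c) = C1 + C4*exp(2*2^(1/3)*3^(2/3)*c/3) + 5*c/4 + (C2*sin(2^(1/3)*3^(1/6)*c) + C3*cos(2^(1/3)*3^(1/6)*c))*exp(-2^(1/3)*3^(2/3)*c/3)


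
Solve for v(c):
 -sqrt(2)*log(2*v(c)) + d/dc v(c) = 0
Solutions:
 -sqrt(2)*Integral(1/(log(_y) + log(2)), (_y, v(c)))/2 = C1 - c


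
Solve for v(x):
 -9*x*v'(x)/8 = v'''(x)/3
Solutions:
 v(x) = C1 + Integral(C2*airyai(-3*x/2) + C3*airybi(-3*x/2), x)


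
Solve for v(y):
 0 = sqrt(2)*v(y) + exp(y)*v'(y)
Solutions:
 v(y) = C1*exp(sqrt(2)*exp(-y))


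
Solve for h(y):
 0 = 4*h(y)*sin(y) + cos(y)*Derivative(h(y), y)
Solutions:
 h(y) = C1*cos(y)^4


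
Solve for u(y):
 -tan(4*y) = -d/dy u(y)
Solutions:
 u(y) = C1 - log(cos(4*y))/4


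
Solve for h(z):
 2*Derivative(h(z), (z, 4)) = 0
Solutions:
 h(z) = C1 + C2*z + C3*z^2 + C4*z^3


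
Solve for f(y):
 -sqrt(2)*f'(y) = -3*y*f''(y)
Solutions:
 f(y) = C1 + C2*y^(sqrt(2)/3 + 1)


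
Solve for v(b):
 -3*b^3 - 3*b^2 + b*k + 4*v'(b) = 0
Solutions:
 v(b) = C1 + 3*b^4/16 + b^3/4 - b^2*k/8


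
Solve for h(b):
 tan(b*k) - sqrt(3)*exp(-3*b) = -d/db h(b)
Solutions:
 h(b) = C1 - Piecewise((sqrt(3)*exp(-3*b)/3 + log(tan(b*k)^2 + 1)/(2*k), Ne(k, 0)), (sqrt(3)*exp(-3*b)/3, True))


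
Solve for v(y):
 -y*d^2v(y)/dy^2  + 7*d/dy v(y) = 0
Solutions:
 v(y) = C1 + C2*y^8


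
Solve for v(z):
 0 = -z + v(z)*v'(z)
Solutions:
 v(z) = -sqrt(C1 + z^2)
 v(z) = sqrt(C1 + z^2)


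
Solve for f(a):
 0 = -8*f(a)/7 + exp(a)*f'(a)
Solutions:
 f(a) = C1*exp(-8*exp(-a)/7)


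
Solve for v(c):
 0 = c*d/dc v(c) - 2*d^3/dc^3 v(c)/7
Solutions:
 v(c) = C1 + Integral(C2*airyai(2^(2/3)*7^(1/3)*c/2) + C3*airybi(2^(2/3)*7^(1/3)*c/2), c)


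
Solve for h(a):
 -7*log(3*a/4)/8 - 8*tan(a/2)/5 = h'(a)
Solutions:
 h(a) = C1 - 7*a*log(a)/8 - 7*a*log(3)/8 + 7*a/8 + 7*a*log(2)/4 + 16*log(cos(a/2))/5


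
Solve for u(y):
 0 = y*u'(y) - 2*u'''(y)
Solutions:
 u(y) = C1 + Integral(C2*airyai(2^(2/3)*y/2) + C3*airybi(2^(2/3)*y/2), y)


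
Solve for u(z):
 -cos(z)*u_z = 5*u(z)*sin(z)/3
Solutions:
 u(z) = C1*cos(z)^(5/3)


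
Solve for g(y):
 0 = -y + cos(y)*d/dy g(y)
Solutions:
 g(y) = C1 + Integral(y/cos(y), y)


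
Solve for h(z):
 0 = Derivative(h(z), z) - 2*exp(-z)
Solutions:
 h(z) = C1 - 2*exp(-z)


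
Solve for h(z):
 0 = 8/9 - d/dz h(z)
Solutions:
 h(z) = C1 + 8*z/9


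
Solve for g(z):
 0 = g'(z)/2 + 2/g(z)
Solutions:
 g(z) = -sqrt(C1 - 8*z)
 g(z) = sqrt(C1 - 8*z)


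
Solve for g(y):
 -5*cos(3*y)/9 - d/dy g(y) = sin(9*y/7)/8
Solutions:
 g(y) = C1 - 5*sin(3*y)/27 + 7*cos(9*y/7)/72


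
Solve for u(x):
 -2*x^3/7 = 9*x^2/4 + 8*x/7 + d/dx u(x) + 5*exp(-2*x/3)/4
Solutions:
 u(x) = C1 - x^4/14 - 3*x^3/4 - 4*x^2/7 + 15*exp(-2*x/3)/8


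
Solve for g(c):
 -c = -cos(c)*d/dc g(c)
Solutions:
 g(c) = C1 + Integral(c/cos(c), c)


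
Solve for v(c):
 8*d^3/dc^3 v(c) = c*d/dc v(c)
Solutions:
 v(c) = C1 + Integral(C2*airyai(c/2) + C3*airybi(c/2), c)


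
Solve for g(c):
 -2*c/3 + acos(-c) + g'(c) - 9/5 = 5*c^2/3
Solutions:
 g(c) = C1 + 5*c^3/9 + c^2/3 - c*acos(-c) + 9*c/5 - sqrt(1 - c^2)


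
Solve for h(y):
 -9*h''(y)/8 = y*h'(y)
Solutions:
 h(y) = C1 + C2*erf(2*y/3)


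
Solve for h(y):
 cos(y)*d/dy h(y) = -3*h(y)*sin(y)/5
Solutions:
 h(y) = C1*cos(y)^(3/5)


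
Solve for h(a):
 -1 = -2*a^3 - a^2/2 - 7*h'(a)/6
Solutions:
 h(a) = C1 - 3*a^4/7 - a^3/7 + 6*a/7


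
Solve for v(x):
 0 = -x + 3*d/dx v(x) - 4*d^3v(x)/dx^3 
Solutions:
 v(x) = C1 + C2*exp(-sqrt(3)*x/2) + C3*exp(sqrt(3)*x/2) + x^2/6


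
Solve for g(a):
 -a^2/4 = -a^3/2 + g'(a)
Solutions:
 g(a) = C1 + a^4/8 - a^3/12


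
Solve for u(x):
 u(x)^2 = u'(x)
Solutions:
 u(x) = -1/(C1 + x)


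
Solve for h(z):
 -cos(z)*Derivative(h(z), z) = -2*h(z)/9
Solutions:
 h(z) = C1*(sin(z) + 1)^(1/9)/(sin(z) - 1)^(1/9)


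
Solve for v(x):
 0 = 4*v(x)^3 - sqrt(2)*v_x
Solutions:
 v(x) = -sqrt(2)*sqrt(-1/(C1 + 2*sqrt(2)*x))/2
 v(x) = sqrt(2)*sqrt(-1/(C1 + 2*sqrt(2)*x))/2


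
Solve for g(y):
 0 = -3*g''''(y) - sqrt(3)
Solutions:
 g(y) = C1 + C2*y + C3*y^2 + C4*y^3 - sqrt(3)*y^4/72


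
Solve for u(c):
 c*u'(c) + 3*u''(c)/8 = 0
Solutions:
 u(c) = C1 + C2*erf(2*sqrt(3)*c/3)


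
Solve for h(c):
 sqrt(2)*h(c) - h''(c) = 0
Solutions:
 h(c) = C1*exp(-2^(1/4)*c) + C2*exp(2^(1/4)*c)


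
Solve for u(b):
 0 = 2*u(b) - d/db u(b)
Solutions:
 u(b) = C1*exp(2*b)


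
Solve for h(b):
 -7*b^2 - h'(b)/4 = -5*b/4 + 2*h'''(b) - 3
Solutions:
 h(b) = C1 + C2*sin(sqrt(2)*b/4) + C3*cos(sqrt(2)*b/4) - 28*b^3/3 + 5*b^2/2 + 460*b


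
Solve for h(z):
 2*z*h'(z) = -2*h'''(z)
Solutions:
 h(z) = C1 + Integral(C2*airyai(-z) + C3*airybi(-z), z)


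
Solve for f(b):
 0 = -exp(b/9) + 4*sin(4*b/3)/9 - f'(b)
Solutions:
 f(b) = C1 - 9*exp(b/9) - cos(4*b/3)/3


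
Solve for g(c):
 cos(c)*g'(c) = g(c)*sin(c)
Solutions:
 g(c) = C1/cos(c)


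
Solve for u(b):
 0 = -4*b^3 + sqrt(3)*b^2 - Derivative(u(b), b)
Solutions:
 u(b) = C1 - b^4 + sqrt(3)*b^3/3


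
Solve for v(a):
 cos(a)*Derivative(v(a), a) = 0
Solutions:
 v(a) = C1


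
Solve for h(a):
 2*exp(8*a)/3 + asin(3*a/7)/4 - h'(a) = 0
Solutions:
 h(a) = C1 + a*asin(3*a/7)/4 + sqrt(49 - 9*a^2)/12 + exp(8*a)/12


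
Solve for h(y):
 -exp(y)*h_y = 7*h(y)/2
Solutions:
 h(y) = C1*exp(7*exp(-y)/2)


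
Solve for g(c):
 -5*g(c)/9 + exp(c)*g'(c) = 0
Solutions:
 g(c) = C1*exp(-5*exp(-c)/9)


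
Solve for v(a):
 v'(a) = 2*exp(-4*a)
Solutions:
 v(a) = C1 - exp(-4*a)/2


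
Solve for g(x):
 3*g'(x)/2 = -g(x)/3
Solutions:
 g(x) = C1*exp(-2*x/9)


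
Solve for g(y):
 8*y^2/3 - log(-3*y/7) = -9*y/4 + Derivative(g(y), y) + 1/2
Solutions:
 g(y) = C1 + 8*y^3/9 + 9*y^2/8 - y*log(-y) + y*(-log(3) + 1/2 + log(7))


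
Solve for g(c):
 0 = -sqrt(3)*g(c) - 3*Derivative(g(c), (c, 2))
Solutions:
 g(c) = C1*sin(3^(3/4)*c/3) + C2*cos(3^(3/4)*c/3)


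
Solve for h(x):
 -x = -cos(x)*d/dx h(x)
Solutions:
 h(x) = C1 + Integral(x/cos(x), x)


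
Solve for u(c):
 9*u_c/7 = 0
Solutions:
 u(c) = C1


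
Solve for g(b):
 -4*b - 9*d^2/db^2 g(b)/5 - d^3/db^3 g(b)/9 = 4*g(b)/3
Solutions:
 g(b) = C1*exp(b*(-54 + 243*3^(2/3)/(10*sqrt(33430) + 6811)^(1/3) + 3^(1/3)*(10*sqrt(33430) + 6811)^(1/3))/10)*sin(3^(1/6)*b*(-3^(2/3)*(10*sqrt(33430) + 6811)^(1/3) + 729/(10*sqrt(33430) + 6811)^(1/3))/10) + C2*exp(b*(-54 + 243*3^(2/3)/(10*sqrt(33430) + 6811)^(1/3) + 3^(1/3)*(10*sqrt(33430) + 6811)^(1/3))/10)*cos(3^(1/6)*b*(-3^(2/3)*(10*sqrt(33430) + 6811)^(1/3) + 729/(10*sqrt(33430) + 6811)^(1/3))/10) + C3*exp(-b*(243*3^(2/3)/(10*sqrt(33430) + 6811)^(1/3) + 27 + 3^(1/3)*(10*sqrt(33430) + 6811)^(1/3))/5) - 3*b


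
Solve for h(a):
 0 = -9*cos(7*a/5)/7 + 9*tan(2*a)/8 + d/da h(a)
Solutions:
 h(a) = C1 + 9*log(cos(2*a))/16 + 45*sin(7*a/5)/49


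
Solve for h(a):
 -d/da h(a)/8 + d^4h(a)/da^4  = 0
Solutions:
 h(a) = C1 + C4*exp(a/2) + (C2*sin(sqrt(3)*a/4) + C3*cos(sqrt(3)*a/4))*exp(-a/4)


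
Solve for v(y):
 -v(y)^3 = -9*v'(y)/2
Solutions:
 v(y) = -3*sqrt(2)*sqrt(-1/(C1 + 2*y))/2
 v(y) = 3*sqrt(2)*sqrt(-1/(C1 + 2*y))/2


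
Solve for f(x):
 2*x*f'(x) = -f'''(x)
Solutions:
 f(x) = C1 + Integral(C2*airyai(-2^(1/3)*x) + C3*airybi(-2^(1/3)*x), x)


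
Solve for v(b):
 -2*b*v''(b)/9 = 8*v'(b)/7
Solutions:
 v(b) = C1 + C2/b^(29/7)


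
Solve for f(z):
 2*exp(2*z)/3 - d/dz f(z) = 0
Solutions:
 f(z) = C1 + exp(2*z)/3


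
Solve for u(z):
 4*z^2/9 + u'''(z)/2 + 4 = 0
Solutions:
 u(z) = C1 + C2*z + C3*z^2 - 2*z^5/135 - 4*z^3/3


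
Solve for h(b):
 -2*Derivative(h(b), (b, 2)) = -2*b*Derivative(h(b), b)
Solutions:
 h(b) = C1 + C2*erfi(sqrt(2)*b/2)


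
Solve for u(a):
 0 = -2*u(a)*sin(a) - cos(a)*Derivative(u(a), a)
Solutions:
 u(a) = C1*cos(a)^2


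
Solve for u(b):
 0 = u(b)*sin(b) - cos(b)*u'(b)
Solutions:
 u(b) = C1/cos(b)


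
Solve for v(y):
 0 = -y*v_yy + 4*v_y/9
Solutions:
 v(y) = C1 + C2*y^(13/9)


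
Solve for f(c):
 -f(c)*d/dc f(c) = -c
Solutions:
 f(c) = -sqrt(C1 + c^2)
 f(c) = sqrt(C1 + c^2)


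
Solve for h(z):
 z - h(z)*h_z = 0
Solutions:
 h(z) = -sqrt(C1 + z^2)
 h(z) = sqrt(C1 + z^2)


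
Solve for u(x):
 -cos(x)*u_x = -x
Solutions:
 u(x) = C1 + Integral(x/cos(x), x)


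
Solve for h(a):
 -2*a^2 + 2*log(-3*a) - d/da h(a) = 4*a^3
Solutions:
 h(a) = C1 - a^4 - 2*a^3/3 + 2*a*log(-a) + 2*a*(-1 + log(3))


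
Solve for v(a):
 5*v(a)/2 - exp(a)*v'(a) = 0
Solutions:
 v(a) = C1*exp(-5*exp(-a)/2)


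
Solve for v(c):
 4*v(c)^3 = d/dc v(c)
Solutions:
 v(c) = -sqrt(2)*sqrt(-1/(C1 + 4*c))/2
 v(c) = sqrt(2)*sqrt(-1/(C1 + 4*c))/2


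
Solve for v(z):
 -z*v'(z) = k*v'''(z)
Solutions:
 v(z) = C1 + Integral(C2*airyai(z*(-1/k)^(1/3)) + C3*airybi(z*(-1/k)^(1/3)), z)


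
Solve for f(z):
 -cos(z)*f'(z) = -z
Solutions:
 f(z) = C1 + Integral(z/cos(z), z)


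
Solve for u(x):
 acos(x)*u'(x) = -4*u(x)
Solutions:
 u(x) = C1*exp(-4*Integral(1/acos(x), x))


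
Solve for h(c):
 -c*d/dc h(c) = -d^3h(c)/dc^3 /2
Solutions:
 h(c) = C1 + Integral(C2*airyai(2^(1/3)*c) + C3*airybi(2^(1/3)*c), c)


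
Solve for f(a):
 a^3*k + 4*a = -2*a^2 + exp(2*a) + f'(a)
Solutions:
 f(a) = C1 + a^4*k/4 + 2*a^3/3 + 2*a^2 - exp(2*a)/2


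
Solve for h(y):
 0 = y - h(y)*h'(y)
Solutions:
 h(y) = -sqrt(C1 + y^2)
 h(y) = sqrt(C1 + y^2)


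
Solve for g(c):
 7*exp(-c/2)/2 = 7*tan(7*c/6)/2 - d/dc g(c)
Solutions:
 g(c) = C1 + 3*log(tan(7*c/6)^2 + 1)/2 + 7*exp(-c/2)


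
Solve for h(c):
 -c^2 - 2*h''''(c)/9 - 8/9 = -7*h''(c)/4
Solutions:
 h(c) = C1 + C2*c + C3*exp(-3*sqrt(14)*c/4) + C4*exp(3*sqrt(14)*c/4) + c^4/21 + 16*c^2/49


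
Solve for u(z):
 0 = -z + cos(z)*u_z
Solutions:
 u(z) = C1 + Integral(z/cos(z), z)


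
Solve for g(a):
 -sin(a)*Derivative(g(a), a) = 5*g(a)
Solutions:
 g(a) = C1*sqrt(cos(a) + 1)*(cos(a)^2 + 2*cos(a) + 1)/(sqrt(cos(a) - 1)*(cos(a)^2 - 2*cos(a) + 1))


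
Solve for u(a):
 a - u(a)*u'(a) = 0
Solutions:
 u(a) = -sqrt(C1 + a^2)
 u(a) = sqrt(C1 + a^2)


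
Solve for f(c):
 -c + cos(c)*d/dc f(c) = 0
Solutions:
 f(c) = C1 + Integral(c/cos(c), c)


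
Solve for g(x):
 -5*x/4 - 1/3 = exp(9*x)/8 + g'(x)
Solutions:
 g(x) = C1 - 5*x^2/8 - x/3 - exp(9*x)/72


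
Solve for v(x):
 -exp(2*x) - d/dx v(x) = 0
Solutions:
 v(x) = C1 - exp(2*x)/2


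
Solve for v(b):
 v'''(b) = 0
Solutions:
 v(b) = C1 + C2*b + C3*b^2


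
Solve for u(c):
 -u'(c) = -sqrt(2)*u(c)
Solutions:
 u(c) = C1*exp(sqrt(2)*c)


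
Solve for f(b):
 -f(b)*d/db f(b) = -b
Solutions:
 f(b) = -sqrt(C1 + b^2)
 f(b) = sqrt(C1 + b^2)


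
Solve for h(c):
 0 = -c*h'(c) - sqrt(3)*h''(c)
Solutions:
 h(c) = C1 + C2*erf(sqrt(2)*3^(3/4)*c/6)


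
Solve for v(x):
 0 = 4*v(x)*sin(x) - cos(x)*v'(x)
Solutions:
 v(x) = C1/cos(x)^4


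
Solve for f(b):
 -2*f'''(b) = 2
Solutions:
 f(b) = C1 + C2*b + C3*b^2 - b^3/6


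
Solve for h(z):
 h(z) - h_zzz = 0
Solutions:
 h(z) = C3*exp(z) + (C1*sin(sqrt(3)*z/2) + C2*cos(sqrt(3)*z/2))*exp(-z/2)


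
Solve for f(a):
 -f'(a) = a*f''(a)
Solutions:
 f(a) = C1 + C2*log(a)


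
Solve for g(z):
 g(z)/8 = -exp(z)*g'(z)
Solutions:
 g(z) = C1*exp(exp(-z)/8)


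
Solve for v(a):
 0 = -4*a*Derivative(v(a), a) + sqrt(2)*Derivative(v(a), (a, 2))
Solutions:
 v(a) = C1 + C2*erfi(2^(1/4)*a)


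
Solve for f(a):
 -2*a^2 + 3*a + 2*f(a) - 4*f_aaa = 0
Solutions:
 f(a) = C3*exp(2^(2/3)*a/2) + a^2 - 3*a/2 + (C1*sin(2^(2/3)*sqrt(3)*a/4) + C2*cos(2^(2/3)*sqrt(3)*a/4))*exp(-2^(2/3)*a/4)


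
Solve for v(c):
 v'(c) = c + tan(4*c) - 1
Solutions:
 v(c) = C1 + c^2/2 - c - log(cos(4*c))/4


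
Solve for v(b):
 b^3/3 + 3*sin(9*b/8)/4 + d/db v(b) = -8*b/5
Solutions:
 v(b) = C1 - b^4/12 - 4*b^2/5 + 2*cos(9*b/8)/3


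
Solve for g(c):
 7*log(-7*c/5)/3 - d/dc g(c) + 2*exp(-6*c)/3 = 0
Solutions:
 g(c) = C1 + 7*c*log(-c)/3 + 7*c*(-log(5) - 1 + log(7))/3 - exp(-6*c)/9


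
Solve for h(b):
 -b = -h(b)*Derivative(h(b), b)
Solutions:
 h(b) = -sqrt(C1 + b^2)
 h(b) = sqrt(C1 + b^2)


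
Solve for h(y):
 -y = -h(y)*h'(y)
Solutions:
 h(y) = -sqrt(C1 + y^2)
 h(y) = sqrt(C1 + y^2)


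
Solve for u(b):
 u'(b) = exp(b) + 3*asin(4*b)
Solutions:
 u(b) = C1 + 3*b*asin(4*b) + 3*sqrt(1 - 16*b^2)/4 + exp(b)


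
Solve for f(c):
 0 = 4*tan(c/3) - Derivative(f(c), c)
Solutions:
 f(c) = C1 - 12*log(cos(c/3))


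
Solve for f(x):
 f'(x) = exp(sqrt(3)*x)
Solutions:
 f(x) = C1 + sqrt(3)*exp(sqrt(3)*x)/3


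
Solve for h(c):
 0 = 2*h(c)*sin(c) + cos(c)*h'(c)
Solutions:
 h(c) = C1*cos(c)^2


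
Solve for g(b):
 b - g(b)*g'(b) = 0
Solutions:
 g(b) = -sqrt(C1 + b^2)
 g(b) = sqrt(C1 + b^2)


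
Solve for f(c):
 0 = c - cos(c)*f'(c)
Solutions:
 f(c) = C1 + Integral(c/cos(c), c)


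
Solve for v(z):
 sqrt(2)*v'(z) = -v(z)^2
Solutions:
 v(z) = 2/(C1 + sqrt(2)*z)


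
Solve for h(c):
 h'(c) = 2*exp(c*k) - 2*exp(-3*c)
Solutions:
 h(c) = C1 + 2*exp(-3*c)/3 + 2*exp(c*k)/k


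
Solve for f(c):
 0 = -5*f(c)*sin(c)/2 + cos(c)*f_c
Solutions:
 f(c) = C1/cos(c)^(5/2)


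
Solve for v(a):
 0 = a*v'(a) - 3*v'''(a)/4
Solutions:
 v(a) = C1 + Integral(C2*airyai(6^(2/3)*a/3) + C3*airybi(6^(2/3)*a/3), a)


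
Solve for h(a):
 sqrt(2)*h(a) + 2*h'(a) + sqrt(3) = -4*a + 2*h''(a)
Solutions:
 h(a) = C1*exp(a*(1 - sqrt(1 + 2*sqrt(2)))/2) + C2*exp(a*(1 + sqrt(1 + 2*sqrt(2)))/2) - 2*sqrt(2)*a - sqrt(6)/2 + 4


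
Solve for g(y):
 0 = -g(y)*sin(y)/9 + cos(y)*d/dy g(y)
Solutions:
 g(y) = C1/cos(y)^(1/9)


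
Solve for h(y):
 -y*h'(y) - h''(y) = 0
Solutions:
 h(y) = C1 + C2*erf(sqrt(2)*y/2)


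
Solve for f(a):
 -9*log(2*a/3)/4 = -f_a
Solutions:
 f(a) = C1 + 9*a*log(a)/4 - 9*a*log(3)/4 - 9*a/4 + 9*a*log(2)/4


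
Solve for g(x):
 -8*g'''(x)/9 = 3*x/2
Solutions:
 g(x) = C1 + C2*x + C3*x^2 - 9*x^4/128


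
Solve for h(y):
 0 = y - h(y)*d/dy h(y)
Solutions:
 h(y) = -sqrt(C1 + y^2)
 h(y) = sqrt(C1 + y^2)


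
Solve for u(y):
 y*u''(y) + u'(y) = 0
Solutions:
 u(y) = C1 + C2*log(y)


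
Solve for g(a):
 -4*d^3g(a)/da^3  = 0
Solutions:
 g(a) = C1 + C2*a + C3*a^2


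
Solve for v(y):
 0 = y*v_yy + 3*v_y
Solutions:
 v(y) = C1 + C2/y^2


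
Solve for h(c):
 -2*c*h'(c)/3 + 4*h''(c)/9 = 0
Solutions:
 h(c) = C1 + C2*erfi(sqrt(3)*c/2)


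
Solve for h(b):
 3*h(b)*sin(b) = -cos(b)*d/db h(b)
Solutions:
 h(b) = C1*cos(b)^3


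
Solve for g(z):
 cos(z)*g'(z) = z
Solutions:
 g(z) = C1 + Integral(z/cos(z), z)


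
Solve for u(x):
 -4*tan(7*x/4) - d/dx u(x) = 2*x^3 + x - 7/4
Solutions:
 u(x) = C1 - x^4/2 - x^2/2 + 7*x/4 + 16*log(cos(7*x/4))/7


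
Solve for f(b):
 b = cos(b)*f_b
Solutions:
 f(b) = C1 + Integral(b/cos(b), b)


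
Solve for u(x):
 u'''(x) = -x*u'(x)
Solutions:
 u(x) = C1 + Integral(C2*airyai(-x) + C3*airybi(-x), x)


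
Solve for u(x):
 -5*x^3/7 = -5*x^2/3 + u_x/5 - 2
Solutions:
 u(x) = C1 - 25*x^4/28 + 25*x^3/9 + 10*x


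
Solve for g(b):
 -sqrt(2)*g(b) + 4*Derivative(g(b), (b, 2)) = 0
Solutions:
 g(b) = C1*exp(-2^(1/4)*b/2) + C2*exp(2^(1/4)*b/2)


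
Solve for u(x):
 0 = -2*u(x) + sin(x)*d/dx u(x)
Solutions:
 u(x) = C1*(cos(x) - 1)/(cos(x) + 1)


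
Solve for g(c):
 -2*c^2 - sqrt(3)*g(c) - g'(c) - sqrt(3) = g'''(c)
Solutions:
 g(c) = C1*exp(2^(1/3)*sqrt(3)*c*(-2/(9 + sqrt(85))^(1/3) + 2^(1/3)*(9 + sqrt(85))^(1/3))/12)*sin(2^(1/3)*c*(2/(9 + sqrt(85))^(1/3) + 2^(1/3)*(9 + sqrt(85))^(1/3))/4) + C2*exp(2^(1/3)*sqrt(3)*c*(-2/(9 + sqrt(85))^(1/3) + 2^(1/3)*(9 + sqrt(85))^(1/3))/12)*cos(2^(1/3)*c*(2/(9 + sqrt(85))^(1/3) + 2^(1/3)*(9 + sqrt(85))^(1/3))/4) + C3*exp(-2^(1/3)*sqrt(3)*c*(-2/(9 + sqrt(85))^(1/3) + 2^(1/3)*(9 + sqrt(85))^(1/3))/6) - 2*sqrt(3)*c^2/3 + 4*c/3 - 1 - 4*sqrt(3)/9


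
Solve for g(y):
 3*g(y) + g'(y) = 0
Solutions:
 g(y) = C1*exp(-3*y)


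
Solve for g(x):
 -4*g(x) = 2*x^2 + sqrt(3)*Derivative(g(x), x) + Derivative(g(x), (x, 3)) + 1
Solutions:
 g(x) = C1*exp(x*(-3^(5/6)/(6 + sqrt(sqrt(3) + 36))^(1/3) + 3^(2/3)*(6 + sqrt(sqrt(3) + 36))^(1/3))/6)*sin(x*(3^(1/3)/(6 + sqrt(sqrt(3) + 36))^(1/3) + 3^(1/6)*(6 + sqrt(sqrt(3) + 36))^(1/3))/2) + C2*exp(x*(-3^(5/6)/(6 + sqrt(sqrt(3) + 36))^(1/3) + 3^(2/3)*(6 + sqrt(sqrt(3) + 36))^(1/3))/6)*cos(x*(3^(1/3)/(6 + sqrt(sqrt(3) + 36))^(1/3) + 3^(1/6)*(6 + sqrt(sqrt(3) + 36))^(1/3))/2) + C3*exp(-x*(-3^(5/6)/(6 + sqrt(sqrt(3) + 36))^(1/3) + 3^(2/3)*(6 + sqrt(sqrt(3) + 36))^(1/3))/3) - x^2/2 + sqrt(3)*x/4 - 7/16


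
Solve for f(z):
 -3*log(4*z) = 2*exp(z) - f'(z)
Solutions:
 f(z) = C1 + 3*z*log(z) + 3*z*(-1 + 2*log(2)) + 2*exp(z)


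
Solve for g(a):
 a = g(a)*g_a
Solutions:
 g(a) = -sqrt(C1 + a^2)
 g(a) = sqrt(C1 + a^2)


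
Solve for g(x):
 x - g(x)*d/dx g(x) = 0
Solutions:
 g(x) = -sqrt(C1 + x^2)
 g(x) = sqrt(C1 + x^2)


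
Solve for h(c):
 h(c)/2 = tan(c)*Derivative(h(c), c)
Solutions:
 h(c) = C1*sqrt(sin(c))


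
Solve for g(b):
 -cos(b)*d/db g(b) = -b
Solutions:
 g(b) = C1 + Integral(b/cos(b), b)


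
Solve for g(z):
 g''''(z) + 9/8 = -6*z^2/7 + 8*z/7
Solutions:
 g(z) = C1 + C2*z + C3*z^2 + C4*z^3 - z^6/420 + z^5/105 - 3*z^4/64


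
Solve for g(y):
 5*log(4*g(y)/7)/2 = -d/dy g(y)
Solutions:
 2*Integral(1/(log(_y) - log(7) + 2*log(2)), (_y, g(y)))/5 = C1 - y


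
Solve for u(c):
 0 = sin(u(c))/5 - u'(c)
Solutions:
 -c/5 + log(cos(u(c)) - 1)/2 - log(cos(u(c)) + 1)/2 = C1


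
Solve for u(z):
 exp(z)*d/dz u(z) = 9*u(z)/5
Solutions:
 u(z) = C1*exp(-9*exp(-z)/5)


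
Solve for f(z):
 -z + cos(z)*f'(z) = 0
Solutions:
 f(z) = C1 + Integral(z/cos(z), z)


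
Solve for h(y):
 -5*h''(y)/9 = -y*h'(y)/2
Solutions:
 h(y) = C1 + C2*erfi(3*sqrt(5)*y/10)


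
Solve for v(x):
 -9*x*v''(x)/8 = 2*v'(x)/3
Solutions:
 v(x) = C1 + C2*x^(11/27)


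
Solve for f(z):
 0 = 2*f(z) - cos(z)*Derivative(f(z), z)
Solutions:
 f(z) = C1*(sin(z) + 1)/(sin(z) - 1)


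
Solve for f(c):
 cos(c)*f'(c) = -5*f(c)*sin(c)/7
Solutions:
 f(c) = C1*cos(c)^(5/7)


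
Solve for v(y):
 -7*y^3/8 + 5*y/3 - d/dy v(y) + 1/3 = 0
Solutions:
 v(y) = C1 - 7*y^4/32 + 5*y^2/6 + y/3


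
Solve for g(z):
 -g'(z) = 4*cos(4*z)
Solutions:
 g(z) = C1 - sin(4*z)


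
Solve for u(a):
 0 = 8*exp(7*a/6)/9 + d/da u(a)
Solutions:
 u(a) = C1 - 16*exp(7*a/6)/21


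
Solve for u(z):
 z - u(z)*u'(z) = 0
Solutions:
 u(z) = -sqrt(C1 + z^2)
 u(z) = sqrt(C1 + z^2)


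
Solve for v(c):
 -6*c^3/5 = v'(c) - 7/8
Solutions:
 v(c) = C1 - 3*c^4/10 + 7*c/8


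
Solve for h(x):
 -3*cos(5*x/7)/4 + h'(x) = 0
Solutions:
 h(x) = C1 + 21*sin(5*x/7)/20


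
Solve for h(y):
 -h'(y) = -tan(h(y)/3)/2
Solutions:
 h(y) = -3*asin(C1*exp(y/6)) + 3*pi
 h(y) = 3*asin(C1*exp(y/6))


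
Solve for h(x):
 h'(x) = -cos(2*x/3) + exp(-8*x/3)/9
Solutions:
 h(x) = C1 - 3*sin(2*x/3)/2 - exp(-8*x/3)/24


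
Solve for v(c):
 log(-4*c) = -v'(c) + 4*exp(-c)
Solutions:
 v(c) = C1 - c*log(-c) + c*(1 - 2*log(2)) - 4*exp(-c)


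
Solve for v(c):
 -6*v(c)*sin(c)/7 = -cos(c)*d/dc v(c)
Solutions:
 v(c) = C1/cos(c)^(6/7)


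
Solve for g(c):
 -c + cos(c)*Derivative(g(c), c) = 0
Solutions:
 g(c) = C1 + Integral(c/cos(c), c)


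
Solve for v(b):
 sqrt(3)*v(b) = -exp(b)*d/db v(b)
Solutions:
 v(b) = C1*exp(sqrt(3)*exp(-b))


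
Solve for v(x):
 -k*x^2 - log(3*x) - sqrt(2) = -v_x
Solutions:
 v(x) = C1 + k*x^3/3 + x*log(x) - x + x*log(3) + sqrt(2)*x


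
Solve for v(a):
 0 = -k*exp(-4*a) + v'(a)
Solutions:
 v(a) = C1 - k*exp(-4*a)/4


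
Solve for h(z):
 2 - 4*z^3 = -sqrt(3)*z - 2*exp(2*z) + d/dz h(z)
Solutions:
 h(z) = C1 - z^4 + sqrt(3)*z^2/2 + 2*z + exp(2*z)


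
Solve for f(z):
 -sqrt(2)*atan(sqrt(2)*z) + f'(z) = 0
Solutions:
 f(z) = C1 + sqrt(2)*(z*atan(sqrt(2)*z) - sqrt(2)*log(2*z^2 + 1)/4)


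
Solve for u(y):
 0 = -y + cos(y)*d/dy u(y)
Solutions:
 u(y) = C1 + Integral(y/cos(y), y)


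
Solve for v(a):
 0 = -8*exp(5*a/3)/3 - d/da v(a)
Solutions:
 v(a) = C1 - 8*exp(5*a/3)/5


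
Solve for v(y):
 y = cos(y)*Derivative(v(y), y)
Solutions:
 v(y) = C1 + Integral(y/cos(y), y)


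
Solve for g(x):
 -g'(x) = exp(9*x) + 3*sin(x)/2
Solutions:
 g(x) = C1 - exp(9*x)/9 + 3*cos(x)/2


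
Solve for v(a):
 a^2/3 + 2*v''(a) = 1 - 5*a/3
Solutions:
 v(a) = C1 + C2*a - a^4/72 - 5*a^3/36 + a^2/4


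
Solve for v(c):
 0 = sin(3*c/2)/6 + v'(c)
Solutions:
 v(c) = C1 + cos(3*c/2)/9


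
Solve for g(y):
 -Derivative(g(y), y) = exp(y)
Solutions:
 g(y) = C1 - exp(y)


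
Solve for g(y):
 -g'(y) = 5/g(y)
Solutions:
 g(y) = -sqrt(C1 - 10*y)
 g(y) = sqrt(C1 - 10*y)


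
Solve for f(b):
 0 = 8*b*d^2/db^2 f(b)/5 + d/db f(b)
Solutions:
 f(b) = C1 + C2*b^(3/8)


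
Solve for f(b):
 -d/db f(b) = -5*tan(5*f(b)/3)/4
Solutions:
 f(b) = -3*asin(C1*exp(25*b/12))/5 + 3*pi/5
 f(b) = 3*asin(C1*exp(25*b/12))/5


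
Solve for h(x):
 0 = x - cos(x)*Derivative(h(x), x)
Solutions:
 h(x) = C1 + Integral(x/cos(x), x)


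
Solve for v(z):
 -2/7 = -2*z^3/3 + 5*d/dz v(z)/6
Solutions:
 v(z) = C1 + z^4/5 - 12*z/35


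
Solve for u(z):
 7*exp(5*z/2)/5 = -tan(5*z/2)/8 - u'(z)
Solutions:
 u(z) = C1 - 14*exp(5*z/2)/25 + log(cos(5*z/2))/20


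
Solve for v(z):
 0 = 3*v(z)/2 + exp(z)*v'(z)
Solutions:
 v(z) = C1*exp(3*exp(-z)/2)


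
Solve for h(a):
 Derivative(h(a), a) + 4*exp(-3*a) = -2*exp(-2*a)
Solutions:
 h(a) = C1 + exp(-2*a) + 4*exp(-3*a)/3


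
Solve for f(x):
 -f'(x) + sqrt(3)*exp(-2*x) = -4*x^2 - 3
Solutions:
 f(x) = C1 + 4*x^3/3 + 3*x - sqrt(3)*exp(-2*x)/2


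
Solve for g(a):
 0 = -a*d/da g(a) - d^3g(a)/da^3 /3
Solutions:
 g(a) = C1 + Integral(C2*airyai(-3^(1/3)*a) + C3*airybi(-3^(1/3)*a), a)


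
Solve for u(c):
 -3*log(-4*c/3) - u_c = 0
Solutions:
 u(c) = C1 - 3*c*log(-c) + 3*c*(-2*log(2) + 1 + log(3))


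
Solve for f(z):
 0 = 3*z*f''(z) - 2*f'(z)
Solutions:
 f(z) = C1 + C2*z^(5/3)


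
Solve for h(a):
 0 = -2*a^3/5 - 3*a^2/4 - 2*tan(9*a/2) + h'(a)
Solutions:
 h(a) = C1 + a^4/10 + a^3/4 - 4*log(cos(9*a/2))/9


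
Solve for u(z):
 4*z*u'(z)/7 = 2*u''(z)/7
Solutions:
 u(z) = C1 + C2*erfi(z)


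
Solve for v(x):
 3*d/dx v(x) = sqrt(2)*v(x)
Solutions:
 v(x) = C1*exp(sqrt(2)*x/3)


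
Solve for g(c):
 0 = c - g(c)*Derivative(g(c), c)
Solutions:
 g(c) = -sqrt(C1 + c^2)
 g(c) = sqrt(C1 + c^2)


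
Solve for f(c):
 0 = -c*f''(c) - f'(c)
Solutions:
 f(c) = C1 + C2*log(c)


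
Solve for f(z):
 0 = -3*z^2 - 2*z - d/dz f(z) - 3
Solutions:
 f(z) = C1 - z^3 - z^2 - 3*z


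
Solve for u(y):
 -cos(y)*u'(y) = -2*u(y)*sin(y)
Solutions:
 u(y) = C1/cos(y)^2


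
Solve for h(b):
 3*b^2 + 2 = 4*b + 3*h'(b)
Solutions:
 h(b) = C1 + b^3/3 - 2*b^2/3 + 2*b/3


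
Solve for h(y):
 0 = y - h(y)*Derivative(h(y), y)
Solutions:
 h(y) = -sqrt(C1 + y^2)
 h(y) = sqrt(C1 + y^2)


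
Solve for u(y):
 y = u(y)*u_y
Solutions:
 u(y) = -sqrt(C1 + y^2)
 u(y) = sqrt(C1 + y^2)


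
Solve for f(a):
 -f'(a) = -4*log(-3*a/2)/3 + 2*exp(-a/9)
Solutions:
 f(a) = C1 + 4*a*log(-a)/3 + 4*a*(-1 - log(2) + log(3))/3 + 18*exp(-a/9)


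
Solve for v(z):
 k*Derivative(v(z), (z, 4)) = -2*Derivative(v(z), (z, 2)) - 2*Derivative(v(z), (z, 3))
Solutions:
 v(z) = C1 + C2*z + C3*exp(z*(sqrt(1 - 2*k) - 1)/k) + C4*exp(-z*(sqrt(1 - 2*k) + 1)/k)


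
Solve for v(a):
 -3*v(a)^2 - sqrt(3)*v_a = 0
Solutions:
 v(a) = 1/(C1 + sqrt(3)*a)


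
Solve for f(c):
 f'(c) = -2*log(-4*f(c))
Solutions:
 Integral(1/(log(-_y) + 2*log(2)), (_y, f(c)))/2 = C1 - c


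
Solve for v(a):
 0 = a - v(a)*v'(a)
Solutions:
 v(a) = -sqrt(C1 + a^2)
 v(a) = sqrt(C1 + a^2)


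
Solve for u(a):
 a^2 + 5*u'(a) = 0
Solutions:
 u(a) = C1 - a^3/15


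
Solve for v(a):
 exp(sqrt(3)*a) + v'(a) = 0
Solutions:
 v(a) = C1 - sqrt(3)*exp(sqrt(3)*a)/3


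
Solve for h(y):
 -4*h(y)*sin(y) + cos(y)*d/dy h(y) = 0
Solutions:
 h(y) = C1/cos(y)^4


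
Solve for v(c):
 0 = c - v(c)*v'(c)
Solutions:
 v(c) = -sqrt(C1 + c^2)
 v(c) = sqrt(C1 + c^2)


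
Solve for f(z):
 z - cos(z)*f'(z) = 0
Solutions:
 f(z) = C1 + Integral(z/cos(z), z)


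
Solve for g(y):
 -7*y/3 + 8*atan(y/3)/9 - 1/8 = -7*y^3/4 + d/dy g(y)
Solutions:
 g(y) = C1 + 7*y^4/16 - 7*y^2/6 + 8*y*atan(y/3)/9 - y/8 - 4*log(y^2 + 9)/3


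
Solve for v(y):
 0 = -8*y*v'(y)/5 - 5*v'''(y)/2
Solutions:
 v(y) = C1 + Integral(C2*airyai(-2*10^(1/3)*y/5) + C3*airybi(-2*10^(1/3)*y/5), y)


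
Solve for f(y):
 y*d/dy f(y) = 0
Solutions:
 f(y) = C1


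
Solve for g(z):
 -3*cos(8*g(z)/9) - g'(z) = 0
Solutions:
 3*z - 9*log(sin(8*g(z)/9) - 1)/16 + 9*log(sin(8*g(z)/9) + 1)/16 = C1


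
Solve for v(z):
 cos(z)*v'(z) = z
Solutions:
 v(z) = C1 + Integral(z/cos(z), z)


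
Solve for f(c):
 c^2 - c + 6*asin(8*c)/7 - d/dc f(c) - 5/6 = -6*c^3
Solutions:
 f(c) = C1 + 3*c^4/2 + c^3/3 - c^2/2 + 6*c*asin(8*c)/7 - 5*c/6 + 3*sqrt(1 - 64*c^2)/28


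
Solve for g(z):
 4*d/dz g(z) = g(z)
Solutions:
 g(z) = C1*exp(z/4)


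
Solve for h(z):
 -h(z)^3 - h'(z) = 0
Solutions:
 h(z) = -sqrt(2)*sqrt(-1/(C1 - z))/2
 h(z) = sqrt(2)*sqrt(-1/(C1 - z))/2


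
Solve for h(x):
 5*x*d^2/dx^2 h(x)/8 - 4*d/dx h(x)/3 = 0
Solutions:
 h(x) = C1 + C2*x^(47/15)


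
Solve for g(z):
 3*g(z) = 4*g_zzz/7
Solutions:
 g(z) = C3*exp(42^(1/3)*z/2) + (C1*sin(14^(1/3)*3^(5/6)*z/4) + C2*cos(14^(1/3)*3^(5/6)*z/4))*exp(-42^(1/3)*z/4)


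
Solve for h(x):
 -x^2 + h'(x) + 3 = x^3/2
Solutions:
 h(x) = C1 + x^4/8 + x^3/3 - 3*x


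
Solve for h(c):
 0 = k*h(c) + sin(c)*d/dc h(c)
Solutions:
 h(c) = C1*exp(k*(-log(cos(c) - 1) + log(cos(c) + 1))/2)


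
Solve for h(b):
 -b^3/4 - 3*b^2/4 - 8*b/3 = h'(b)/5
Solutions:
 h(b) = C1 - 5*b^4/16 - 5*b^3/4 - 20*b^2/3


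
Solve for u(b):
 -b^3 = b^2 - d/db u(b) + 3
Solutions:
 u(b) = C1 + b^4/4 + b^3/3 + 3*b


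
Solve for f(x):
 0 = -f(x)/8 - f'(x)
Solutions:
 f(x) = C1*exp(-x/8)


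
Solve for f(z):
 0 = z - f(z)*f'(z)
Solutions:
 f(z) = -sqrt(C1 + z^2)
 f(z) = sqrt(C1 + z^2)


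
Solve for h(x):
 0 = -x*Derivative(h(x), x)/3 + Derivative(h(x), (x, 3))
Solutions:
 h(x) = C1 + Integral(C2*airyai(3^(2/3)*x/3) + C3*airybi(3^(2/3)*x/3), x)


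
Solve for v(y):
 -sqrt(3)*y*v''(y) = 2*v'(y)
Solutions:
 v(y) = C1 + C2*y^(1 - 2*sqrt(3)/3)


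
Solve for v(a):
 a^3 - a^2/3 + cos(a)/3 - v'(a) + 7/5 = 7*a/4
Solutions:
 v(a) = C1 + a^4/4 - a^3/9 - 7*a^2/8 + 7*a/5 + sin(a)/3


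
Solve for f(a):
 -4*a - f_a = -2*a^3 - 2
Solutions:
 f(a) = C1 + a^4/2 - 2*a^2 + 2*a


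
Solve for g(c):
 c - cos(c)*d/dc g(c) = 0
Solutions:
 g(c) = C1 + Integral(c/cos(c), c)


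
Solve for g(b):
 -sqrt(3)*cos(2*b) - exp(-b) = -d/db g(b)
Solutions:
 g(b) = C1 + sqrt(3)*sin(2*b)/2 - exp(-b)


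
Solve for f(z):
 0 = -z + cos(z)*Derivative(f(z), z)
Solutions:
 f(z) = C1 + Integral(z/cos(z), z)


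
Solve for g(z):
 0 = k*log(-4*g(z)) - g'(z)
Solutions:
 Integral(1/(log(-_y) + 2*log(2)), (_y, g(z))) = C1 + k*z


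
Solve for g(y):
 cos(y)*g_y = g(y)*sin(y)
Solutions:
 g(y) = C1/cos(y)


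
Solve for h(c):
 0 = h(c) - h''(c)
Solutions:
 h(c) = C1*exp(-c) + C2*exp(c)


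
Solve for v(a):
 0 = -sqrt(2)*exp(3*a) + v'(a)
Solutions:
 v(a) = C1 + sqrt(2)*exp(3*a)/3


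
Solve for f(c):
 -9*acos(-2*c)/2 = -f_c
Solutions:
 f(c) = C1 + 9*c*acos(-2*c)/2 + 9*sqrt(1 - 4*c^2)/4


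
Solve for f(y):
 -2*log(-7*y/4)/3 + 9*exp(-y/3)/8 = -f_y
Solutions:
 f(y) = C1 + 2*y*log(-y)/3 + 2*y*(-2*log(2) - 1 + log(7))/3 + 27*exp(-y/3)/8


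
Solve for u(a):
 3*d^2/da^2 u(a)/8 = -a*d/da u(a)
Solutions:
 u(a) = C1 + C2*erf(2*sqrt(3)*a/3)


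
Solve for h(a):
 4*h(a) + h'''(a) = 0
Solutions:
 h(a) = C3*exp(-2^(2/3)*a) + (C1*sin(2^(2/3)*sqrt(3)*a/2) + C2*cos(2^(2/3)*sqrt(3)*a/2))*exp(2^(2/3)*a/2)


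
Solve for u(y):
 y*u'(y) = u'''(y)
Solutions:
 u(y) = C1 + Integral(C2*airyai(y) + C3*airybi(y), y)


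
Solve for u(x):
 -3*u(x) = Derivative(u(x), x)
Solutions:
 u(x) = C1*exp(-3*x)


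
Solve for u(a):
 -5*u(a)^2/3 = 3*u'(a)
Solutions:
 u(a) = 9/(C1 + 5*a)


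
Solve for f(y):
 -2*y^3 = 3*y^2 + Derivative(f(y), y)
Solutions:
 f(y) = C1 - y^4/2 - y^3


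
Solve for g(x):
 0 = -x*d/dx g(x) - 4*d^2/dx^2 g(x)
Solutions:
 g(x) = C1 + C2*erf(sqrt(2)*x/4)


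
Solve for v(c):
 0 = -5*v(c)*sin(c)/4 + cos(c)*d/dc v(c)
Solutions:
 v(c) = C1/cos(c)^(5/4)


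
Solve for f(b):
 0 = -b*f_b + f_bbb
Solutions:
 f(b) = C1 + Integral(C2*airyai(b) + C3*airybi(b), b)


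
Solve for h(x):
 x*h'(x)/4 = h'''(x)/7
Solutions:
 h(x) = C1 + Integral(C2*airyai(14^(1/3)*x/2) + C3*airybi(14^(1/3)*x/2), x)


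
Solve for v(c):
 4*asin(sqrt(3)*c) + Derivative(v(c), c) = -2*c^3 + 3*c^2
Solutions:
 v(c) = C1 - c^4/2 + c^3 - 4*c*asin(sqrt(3)*c) - 4*sqrt(3)*sqrt(1 - 3*c^2)/3


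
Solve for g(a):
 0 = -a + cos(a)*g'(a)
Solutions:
 g(a) = C1 + Integral(a/cos(a), a)


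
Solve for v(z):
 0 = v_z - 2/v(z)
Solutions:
 v(z) = -sqrt(C1 + 4*z)
 v(z) = sqrt(C1 + 4*z)


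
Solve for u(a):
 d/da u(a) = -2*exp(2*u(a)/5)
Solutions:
 u(a) = 5*log(-sqrt(-1/(C1 - 2*a))) - 5*log(2) + 5*log(10)/2
 u(a) = 5*log(-1/(C1 - 2*a))/2 - 5*log(2) + 5*log(10)/2


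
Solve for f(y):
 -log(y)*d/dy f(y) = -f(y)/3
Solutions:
 f(y) = C1*exp(li(y)/3)


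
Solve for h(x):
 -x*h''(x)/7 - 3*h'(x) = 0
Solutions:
 h(x) = C1 + C2/x^20


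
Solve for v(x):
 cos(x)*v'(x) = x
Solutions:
 v(x) = C1 + Integral(x/cos(x), x)


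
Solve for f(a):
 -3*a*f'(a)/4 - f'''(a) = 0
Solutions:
 f(a) = C1 + Integral(C2*airyai(-6^(1/3)*a/2) + C3*airybi(-6^(1/3)*a/2), a)


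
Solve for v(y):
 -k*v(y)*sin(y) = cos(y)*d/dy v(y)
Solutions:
 v(y) = C1*exp(k*log(cos(y)))


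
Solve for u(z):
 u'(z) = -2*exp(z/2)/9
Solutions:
 u(z) = C1 - 4*exp(z/2)/9


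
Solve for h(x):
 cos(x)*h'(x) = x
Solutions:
 h(x) = C1 + Integral(x/cos(x), x)


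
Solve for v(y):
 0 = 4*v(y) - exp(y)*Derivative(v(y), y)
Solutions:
 v(y) = C1*exp(-4*exp(-y))


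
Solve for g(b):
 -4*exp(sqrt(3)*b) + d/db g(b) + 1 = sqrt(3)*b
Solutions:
 g(b) = C1 + sqrt(3)*b^2/2 - b + 4*sqrt(3)*exp(sqrt(3)*b)/3


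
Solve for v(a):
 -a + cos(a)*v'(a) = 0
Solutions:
 v(a) = C1 + Integral(a/cos(a), a)


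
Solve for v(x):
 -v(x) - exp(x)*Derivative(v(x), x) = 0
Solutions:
 v(x) = C1*exp(exp(-x))


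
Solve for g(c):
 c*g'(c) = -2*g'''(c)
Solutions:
 g(c) = C1 + Integral(C2*airyai(-2^(2/3)*c/2) + C3*airybi(-2^(2/3)*c/2), c)


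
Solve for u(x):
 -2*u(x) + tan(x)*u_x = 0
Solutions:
 u(x) = C1*sin(x)^2


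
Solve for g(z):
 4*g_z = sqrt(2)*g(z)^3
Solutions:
 g(z) = -sqrt(2)*sqrt(-1/(C1 + sqrt(2)*z))
 g(z) = sqrt(2)*sqrt(-1/(C1 + sqrt(2)*z))


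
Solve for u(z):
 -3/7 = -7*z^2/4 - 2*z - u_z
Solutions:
 u(z) = C1 - 7*z^3/12 - z^2 + 3*z/7


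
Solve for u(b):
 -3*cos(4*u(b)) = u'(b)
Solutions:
 u(b) = -asin((C1 + exp(24*b))/(C1 - exp(24*b)))/4 + pi/4
 u(b) = asin((C1 + exp(24*b))/(C1 - exp(24*b)))/4


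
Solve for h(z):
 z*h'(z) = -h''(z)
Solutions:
 h(z) = C1 + C2*erf(sqrt(2)*z/2)


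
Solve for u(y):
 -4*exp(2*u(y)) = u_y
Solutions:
 u(y) = log(-sqrt(-1/(C1 - 4*y))) - log(2)/2
 u(y) = log(-1/(C1 - 4*y))/2 - log(2)/2


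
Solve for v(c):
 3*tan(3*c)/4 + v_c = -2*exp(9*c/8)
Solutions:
 v(c) = C1 - 16*exp(9*c/8)/9 + log(cos(3*c))/4


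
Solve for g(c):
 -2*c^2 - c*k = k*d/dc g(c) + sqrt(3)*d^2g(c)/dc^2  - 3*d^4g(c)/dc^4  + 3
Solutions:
 g(c) = C1 + C2*exp(-2^(1/3)*c*(2^(1/3)*(-9*k + sqrt(3)*sqrt(27*k^2 - 4*sqrt(3)))^(1/3) + 2*sqrt(3)/(-9*k + sqrt(3)*sqrt(27*k^2 - 4*sqrt(3)))^(1/3))/6) + C3*exp(2^(1/3)*c*(2^(1/3)*(-9*k + sqrt(3)*sqrt(27*k^2 - 4*sqrt(3)))^(1/3) - 2^(1/3)*sqrt(3)*I*(-9*k + sqrt(3)*sqrt(27*k^2 - 4*sqrt(3)))^(1/3) - 8*sqrt(3)/((-1 + sqrt(3)*I)*(-9*k + sqrt(3)*sqrt(27*k^2 - 4*sqrt(3)))^(1/3)))/12) + C4*exp(2^(1/3)*c*(2^(1/3)*(-9*k + sqrt(3)*sqrt(27*k^2 - 4*sqrt(3)))^(1/3) + 2^(1/3)*sqrt(3)*I*(-9*k + sqrt(3)*sqrt(27*k^2 - 4*sqrt(3)))^(1/3) + 8*sqrt(3)/((1 + sqrt(3)*I)*(-9*k + sqrt(3)*sqrt(27*k^2 - 4*sqrt(3)))^(1/3)))/12) - 2*c^3/(3*k) - c^2/2 + 2*sqrt(3)*c^2/k^2 - 3*c/k + sqrt(3)*c/k - 12*c/k^3


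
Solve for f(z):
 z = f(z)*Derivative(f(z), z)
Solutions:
 f(z) = -sqrt(C1 + z^2)
 f(z) = sqrt(C1 + z^2)


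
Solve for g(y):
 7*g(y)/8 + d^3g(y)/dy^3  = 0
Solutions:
 g(y) = C3*exp(-7^(1/3)*y/2) + (C1*sin(sqrt(3)*7^(1/3)*y/4) + C2*cos(sqrt(3)*7^(1/3)*y/4))*exp(7^(1/3)*y/4)


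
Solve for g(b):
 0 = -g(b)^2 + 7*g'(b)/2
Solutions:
 g(b) = -7/(C1 + 2*b)


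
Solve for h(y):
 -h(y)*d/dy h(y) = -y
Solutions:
 h(y) = -sqrt(C1 + y^2)
 h(y) = sqrt(C1 + y^2)


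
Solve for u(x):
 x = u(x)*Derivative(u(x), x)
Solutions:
 u(x) = -sqrt(C1 + x^2)
 u(x) = sqrt(C1 + x^2)


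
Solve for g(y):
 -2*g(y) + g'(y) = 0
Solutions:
 g(y) = C1*exp(2*y)


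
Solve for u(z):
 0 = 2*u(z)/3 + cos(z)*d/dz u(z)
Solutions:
 u(z) = C1*(sin(z) - 1)^(1/3)/(sin(z) + 1)^(1/3)


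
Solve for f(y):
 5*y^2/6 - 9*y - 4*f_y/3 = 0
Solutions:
 f(y) = C1 + 5*y^3/24 - 27*y^2/8


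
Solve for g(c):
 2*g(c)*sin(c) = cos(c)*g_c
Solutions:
 g(c) = C1/cos(c)^2


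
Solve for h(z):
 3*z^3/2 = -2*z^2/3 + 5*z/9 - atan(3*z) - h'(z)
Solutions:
 h(z) = C1 - 3*z^4/8 - 2*z^3/9 + 5*z^2/18 - z*atan(3*z) + log(9*z^2 + 1)/6


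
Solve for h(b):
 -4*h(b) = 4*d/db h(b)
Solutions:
 h(b) = C1*exp(-b)


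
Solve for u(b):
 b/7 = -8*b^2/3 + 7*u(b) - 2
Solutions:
 u(b) = 8*b^2/21 + b/49 + 2/7


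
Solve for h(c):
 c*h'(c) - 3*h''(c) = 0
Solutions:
 h(c) = C1 + C2*erfi(sqrt(6)*c/6)


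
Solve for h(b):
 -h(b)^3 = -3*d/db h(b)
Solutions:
 h(b) = -sqrt(6)*sqrt(-1/(C1 + b))/2
 h(b) = sqrt(6)*sqrt(-1/(C1 + b))/2


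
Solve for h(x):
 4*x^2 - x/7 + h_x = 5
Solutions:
 h(x) = C1 - 4*x^3/3 + x^2/14 + 5*x


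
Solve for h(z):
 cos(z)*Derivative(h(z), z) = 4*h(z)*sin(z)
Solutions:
 h(z) = C1/cos(z)^4


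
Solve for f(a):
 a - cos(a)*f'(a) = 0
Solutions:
 f(a) = C1 + Integral(a/cos(a), a)


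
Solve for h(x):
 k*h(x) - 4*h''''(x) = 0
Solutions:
 h(x) = C1*exp(-sqrt(2)*k^(1/4)*x/2) + C2*exp(sqrt(2)*k^(1/4)*x/2) + C3*exp(-sqrt(2)*I*k^(1/4)*x/2) + C4*exp(sqrt(2)*I*k^(1/4)*x/2)


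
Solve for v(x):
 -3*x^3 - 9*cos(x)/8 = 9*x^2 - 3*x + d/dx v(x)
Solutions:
 v(x) = C1 - 3*x^4/4 - 3*x^3 + 3*x^2/2 - 9*sin(x)/8


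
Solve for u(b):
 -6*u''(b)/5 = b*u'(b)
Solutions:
 u(b) = C1 + C2*erf(sqrt(15)*b/6)


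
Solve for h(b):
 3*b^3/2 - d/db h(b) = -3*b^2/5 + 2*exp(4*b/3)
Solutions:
 h(b) = C1 + 3*b^4/8 + b^3/5 - 3*exp(4*b/3)/2


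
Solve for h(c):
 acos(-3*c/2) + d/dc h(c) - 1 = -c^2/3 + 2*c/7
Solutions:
 h(c) = C1 - c^3/9 + c^2/7 - c*acos(-3*c/2) + c - sqrt(4 - 9*c^2)/3


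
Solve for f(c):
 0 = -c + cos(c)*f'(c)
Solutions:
 f(c) = C1 + Integral(c/cos(c), c)


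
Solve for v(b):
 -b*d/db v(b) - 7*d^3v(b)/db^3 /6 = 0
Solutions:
 v(b) = C1 + Integral(C2*airyai(-6^(1/3)*7^(2/3)*b/7) + C3*airybi(-6^(1/3)*7^(2/3)*b/7), b)


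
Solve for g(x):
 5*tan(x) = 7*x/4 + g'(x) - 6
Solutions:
 g(x) = C1 - 7*x^2/8 + 6*x - 5*log(cos(x))


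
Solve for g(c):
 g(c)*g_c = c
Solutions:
 g(c) = -sqrt(C1 + c^2)
 g(c) = sqrt(C1 + c^2)


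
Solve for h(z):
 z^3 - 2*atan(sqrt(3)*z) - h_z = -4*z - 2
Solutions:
 h(z) = C1 + z^4/4 + 2*z^2 - 2*z*atan(sqrt(3)*z) + 2*z + sqrt(3)*log(3*z^2 + 1)/3


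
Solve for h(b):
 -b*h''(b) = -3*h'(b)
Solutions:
 h(b) = C1 + C2*b^4


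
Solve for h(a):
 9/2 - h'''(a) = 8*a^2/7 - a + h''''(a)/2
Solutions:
 h(a) = C1 + C2*a + C3*a^2 + C4*exp(-2*a) - 2*a^5/105 + 5*a^4/56 + 4*a^3/7


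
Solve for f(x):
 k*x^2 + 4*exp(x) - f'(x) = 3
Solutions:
 f(x) = C1 + k*x^3/3 - 3*x + 4*exp(x)


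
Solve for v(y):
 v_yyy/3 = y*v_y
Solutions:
 v(y) = C1 + Integral(C2*airyai(3^(1/3)*y) + C3*airybi(3^(1/3)*y), y)


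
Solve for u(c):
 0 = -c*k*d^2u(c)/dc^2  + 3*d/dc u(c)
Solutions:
 u(c) = C1 + c^(((re(k) + 3)*re(k) + im(k)^2)/(re(k)^2 + im(k)^2))*(C2*sin(3*log(c)*Abs(im(k))/(re(k)^2 + im(k)^2)) + C3*cos(3*log(c)*im(k)/(re(k)^2 + im(k)^2)))


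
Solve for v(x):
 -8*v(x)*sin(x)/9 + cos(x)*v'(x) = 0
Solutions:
 v(x) = C1/cos(x)^(8/9)


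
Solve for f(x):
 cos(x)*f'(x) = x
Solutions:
 f(x) = C1 + Integral(x/cos(x), x)


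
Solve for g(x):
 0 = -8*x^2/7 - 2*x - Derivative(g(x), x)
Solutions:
 g(x) = C1 - 8*x^3/21 - x^2


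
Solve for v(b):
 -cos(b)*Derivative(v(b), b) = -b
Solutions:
 v(b) = C1 + Integral(b/cos(b), b)


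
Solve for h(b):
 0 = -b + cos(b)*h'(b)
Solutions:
 h(b) = C1 + Integral(b/cos(b), b)


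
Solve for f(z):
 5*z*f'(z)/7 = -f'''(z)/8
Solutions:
 f(z) = C1 + Integral(C2*airyai(-2*5^(1/3)*7^(2/3)*z/7) + C3*airybi(-2*5^(1/3)*7^(2/3)*z/7), z)


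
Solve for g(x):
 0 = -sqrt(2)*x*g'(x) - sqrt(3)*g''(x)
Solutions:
 g(x) = C1 + C2*erf(6^(3/4)*x/6)


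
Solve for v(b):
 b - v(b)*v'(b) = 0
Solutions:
 v(b) = -sqrt(C1 + b^2)
 v(b) = sqrt(C1 + b^2)


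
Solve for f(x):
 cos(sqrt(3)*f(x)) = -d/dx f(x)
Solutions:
 f(x) = sqrt(3)*(pi - asin((exp(2*sqrt(3)*C1) + exp(2*sqrt(3)*x))/(exp(2*sqrt(3)*C1) - exp(2*sqrt(3)*x))))/3
 f(x) = sqrt(3)*asin((exp(2*sqrt(3)*C1) + exp(2*sqrt(3)*x))/(exp(2*sqrt(3)*C1) - exp(2*sqrt(3)*x)))/3


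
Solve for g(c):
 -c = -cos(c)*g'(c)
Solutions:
 g(c) = C1 + Integral(c/cos(c), c)


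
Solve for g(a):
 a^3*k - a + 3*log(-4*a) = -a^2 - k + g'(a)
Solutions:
 g(a) = C1 + a^4*k/4 + a^3/3 - a^2/2 + a*(k - 3 + 6*log(2)) + 3*a*log(-a)


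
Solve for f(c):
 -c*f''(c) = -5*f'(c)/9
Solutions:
 f(c) = C1 + C2*c^(14/9)


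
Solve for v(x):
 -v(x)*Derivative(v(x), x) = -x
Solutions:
 v(x) = -sqrt(C1 + x^2)
 v(x) = sqrt(C1 + x^2)


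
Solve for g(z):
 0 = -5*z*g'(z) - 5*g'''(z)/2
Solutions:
 g(z) = C1 + Integral(C2*airyai(-2^(1/3)*z) + C3*airybi(-2^(1/3)*z), z)


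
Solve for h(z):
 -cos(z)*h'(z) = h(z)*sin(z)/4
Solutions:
 h(z) = C1*cos(z)^(1/4)


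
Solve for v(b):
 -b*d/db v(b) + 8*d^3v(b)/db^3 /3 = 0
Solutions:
 v(b) = C1 + Integral(C2*airyai(3^(1/3)*b/2) + C3*airybi(3^(1/3)*b/2), b)
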